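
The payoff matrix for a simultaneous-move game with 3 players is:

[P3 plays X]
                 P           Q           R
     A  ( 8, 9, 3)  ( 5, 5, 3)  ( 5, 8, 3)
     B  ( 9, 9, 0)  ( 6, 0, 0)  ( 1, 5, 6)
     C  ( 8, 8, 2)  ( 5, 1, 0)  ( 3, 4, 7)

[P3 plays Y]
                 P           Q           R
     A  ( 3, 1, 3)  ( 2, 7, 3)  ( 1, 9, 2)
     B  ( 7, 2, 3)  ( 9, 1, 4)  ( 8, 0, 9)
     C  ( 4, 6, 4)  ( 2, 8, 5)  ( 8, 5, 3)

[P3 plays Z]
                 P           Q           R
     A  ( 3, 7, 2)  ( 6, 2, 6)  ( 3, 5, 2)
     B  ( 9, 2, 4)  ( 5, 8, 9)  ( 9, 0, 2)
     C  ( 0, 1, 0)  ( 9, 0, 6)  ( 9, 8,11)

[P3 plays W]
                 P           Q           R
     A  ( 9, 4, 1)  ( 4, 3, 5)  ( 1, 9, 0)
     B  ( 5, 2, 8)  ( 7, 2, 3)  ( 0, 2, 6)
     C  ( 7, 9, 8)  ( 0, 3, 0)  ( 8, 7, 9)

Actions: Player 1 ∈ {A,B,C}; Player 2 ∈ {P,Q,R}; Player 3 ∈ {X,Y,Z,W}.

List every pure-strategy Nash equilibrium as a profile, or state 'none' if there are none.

Nash profiles: (C,R,Z)

(A,P,X): not NE [P1→B gives 9>8]
(A,P,Y): not NE [P1→B gives 7>3; P2→R gives 9>1]
(A,P,Z): not NE [P1→B gives 9>3; P3→Y gives 3>2]
(A,P,W): not NE [P2→R gives 9>4; P3→Y gives 3>1]
(A,Q,X): not NE [P1→B gives 6>5; P2→P gives 9>5; P3→Z gives 6>3]
(A,Q,Y): not NE [P1→B gives 9>2; P2→R gives 9>7; P3→Z gives 6>3]
(A,Q,Z): not NE [P1→C gives 9>6; P2→P gives 7>2]
(A,Q,W): not NE [P1→B gives 7>4; P2→R gives 9>3; P3→Z gives 6>5]
(A,R,X): not NE [P2→P gives 9>8]
(A,R,Y): not NE [P1→C gives 8>1; P3→X gives 3>2]
(A,R,Z): not NE [P1→C gives 9>3; P2→P gives 7>5; P3→X gives 3>2]
(A,R,W): not NE [P1→C gives 8>1; P3→X gives 3>0]
(B,P,X): not NE [P3→W gives 8>0]
(B,P,Y): not NE [P3→W gives 8>3]
(B,P,Z): not NE [P2→Q gives 8>2; P3→W gives 8>4]
(B,P,W): not NE [P1→A gives 9>5]
(B,Q,X): not NE [P2→P gives 9>0; P3→Z gives 9>0]
(B,Q,Y): not NE [P2→P gives 2>1; P3→Z gives 9>4]
(B,Q,Z): not NE [P1→C gives 9>5]
(B,Q,W): not NE [P3→Z gives 9>3]
(B,R,X): not NE [P1→A gives 5>1; P2→P gives 9>5; P3→Y gives 9>6]
(B,R,Y): not NE [P2→P gives 2>0]
(B,R,Z): not NE [P2→Q gives 8>0; P3→Y gives 9>2]
(B,R,W): not NE [P1→C gives 8>0; P3→Y gives 9>6]
(C,P,X): not NE [P1→B gives 9>8; P3→W gives 8>2]
(C,P,Y): not NE [P1→B gives 7>4; P2→Q gives 8>6; P3→W gives 8>4]
(C,P,Z): not NE [P1→B gives 9>0; P2→R gives 8>1; P3→W gives 8>0]
(C,P,W): not NE [P1→A gives 9>7]
(C,Q,X): not NE [P1→B gives 6>5; P2→P gives 8>1; P3→Z gives 6>0]
(C,Q,Y): not NE [P1→B gives 9>2; P3→Z gives 6>5]
(C,Q,Z): not NE [P2→R gives 8>0]
(C,Q,W): not NE [P1→B gives 7>0; P2→P gives 9>3; P3→Z gives 6>0]
(C,R,X): not NE [P1→A gives 5>3; P2→P gives 8>4; P3→Z gives 11>7]
(C,R,Y): not NE [P2→Q gives 8>5; P3→Z gives 11>3]
(C,R,Z): NE
(C,R,W): not NE [P2→P gives 9>7; P3→Z gives 11>9]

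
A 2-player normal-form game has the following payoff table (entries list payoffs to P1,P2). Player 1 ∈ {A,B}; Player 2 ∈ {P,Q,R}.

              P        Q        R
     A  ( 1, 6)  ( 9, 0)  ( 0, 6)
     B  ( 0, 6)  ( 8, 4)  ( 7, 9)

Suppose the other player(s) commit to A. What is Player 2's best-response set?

P2 best: {P,R}

u_2(P vs A) = 6
u_2(Q vs A) = 0
u_2(R vs A) = 6
max payoff 6 at {P,R}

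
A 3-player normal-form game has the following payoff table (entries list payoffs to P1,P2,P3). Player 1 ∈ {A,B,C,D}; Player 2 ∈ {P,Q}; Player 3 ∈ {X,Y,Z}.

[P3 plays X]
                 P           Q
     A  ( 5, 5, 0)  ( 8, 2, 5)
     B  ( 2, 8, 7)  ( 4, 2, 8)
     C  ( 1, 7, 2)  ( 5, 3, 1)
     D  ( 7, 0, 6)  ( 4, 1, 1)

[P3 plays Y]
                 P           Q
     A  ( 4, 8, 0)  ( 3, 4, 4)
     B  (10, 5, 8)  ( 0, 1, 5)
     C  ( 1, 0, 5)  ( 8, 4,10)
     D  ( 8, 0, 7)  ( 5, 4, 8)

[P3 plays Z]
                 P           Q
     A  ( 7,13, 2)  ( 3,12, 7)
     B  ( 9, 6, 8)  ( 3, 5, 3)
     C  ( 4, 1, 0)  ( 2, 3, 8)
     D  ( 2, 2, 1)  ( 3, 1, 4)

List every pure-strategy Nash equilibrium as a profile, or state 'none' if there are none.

NE set: (B,P,Y), (B,P,Z), (C,Q,Y)

(A,P,X): not NE [P1→D gives 7>5; P3→Z gives 2>0]
(A,P,Y): not NE [P1→B gives 10>4; P3→Z gives 2>0]
(A,P,Z): not NE [P1→B gives 9>7]
(A,Q,X): not NE [P2→P gives 5>2; P3→Z gives 7>5]
(A,Q,Y): not NE [P1→C gives 8>3; P2→P gives 8>4; P3→Z gives 7>4]
(A,Q,Z): not NE [P2→P gives 13>12]
(B,P,X): not NE [P1→D gives 7>2; P3→Z gives 8>7]
(B,P,Y): NE
(B,P,Z): NE
(B,Q,X): not NE [P1→A gives 8>4; P2→P gives 8>2]
(B,Q,Y): not NE [P1→C gives 8>0; P2→P gives 5>1; P3→X gives 8>5]
(B,Q,Z): not NE [P2→P gives 6>5; P3→X gives 8>3]
(C,P,X): not NE [P1→D gives 7>1; P3→Y gives 5>2]
(C,P,Y): not NE [P1→B gives 10>1; P2→Q gives 4>0]
(C,P,Z): not NE [P1→B gives 9>4; P2→Q gives 3>1; P3→Y gives 5>0]
(C,Q,X): not NE [P1→A gives 8>5; P2→P gives 7>3; P3→Y gives 10>1]
(C,Q,Y): NE
(C,Q,Z): not NE [P1→D gives 3>2; P3→Y gives 10>8]
(D,P,X): not NE [P2→Q gives 1>0; P3→Y gives 7>6]
(D,P,Y): not NE [P1→B gives 10>8; P2→Q gives 4>0]
(D,P,Z): not NE [P1→B gives 9>2; P3→Y gives 7>1]
(D,Q,X): not NE [P1→A gives 8>4; P3→Y gives 8>1]
(D,Q,Y): not NE [P1→C gives 8>5]
(D,Q,Z): not NE [P2→P gives 2>1; P3→Y gives 8>4]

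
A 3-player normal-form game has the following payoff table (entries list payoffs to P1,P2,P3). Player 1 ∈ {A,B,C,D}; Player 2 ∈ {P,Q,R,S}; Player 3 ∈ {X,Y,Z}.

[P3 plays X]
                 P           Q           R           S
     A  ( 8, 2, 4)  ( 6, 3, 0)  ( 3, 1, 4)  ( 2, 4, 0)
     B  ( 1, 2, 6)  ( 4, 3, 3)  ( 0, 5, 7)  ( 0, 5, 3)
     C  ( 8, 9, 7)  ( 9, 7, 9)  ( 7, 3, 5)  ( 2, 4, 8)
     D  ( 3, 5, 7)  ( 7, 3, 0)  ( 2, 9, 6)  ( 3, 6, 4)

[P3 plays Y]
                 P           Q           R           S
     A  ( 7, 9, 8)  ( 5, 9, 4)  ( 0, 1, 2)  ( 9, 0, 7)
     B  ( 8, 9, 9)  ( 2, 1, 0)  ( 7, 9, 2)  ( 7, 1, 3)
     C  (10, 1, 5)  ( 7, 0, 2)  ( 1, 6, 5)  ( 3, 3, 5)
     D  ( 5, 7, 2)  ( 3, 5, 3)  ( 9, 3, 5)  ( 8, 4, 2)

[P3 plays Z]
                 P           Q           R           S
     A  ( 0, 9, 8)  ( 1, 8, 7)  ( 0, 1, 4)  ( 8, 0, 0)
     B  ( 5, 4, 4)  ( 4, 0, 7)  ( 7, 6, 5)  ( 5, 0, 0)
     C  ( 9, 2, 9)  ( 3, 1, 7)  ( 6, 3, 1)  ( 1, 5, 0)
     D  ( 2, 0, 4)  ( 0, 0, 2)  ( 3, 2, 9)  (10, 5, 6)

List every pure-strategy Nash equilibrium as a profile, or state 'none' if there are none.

(A,P,X): not NE [P2→S gives 4>2; P3→Z gives 8>4]
(A,P,Y): not NE [P1→C gives 10>7]
(A,P,Z): not NE [P1→C gives 9>0]
(A,Q,X): not NE [P1→C gives 9>6; P2→S gives 4>3; P3→Z gives 7>0]
(A,Q,Y): not NE [P1→C gives 7>5; P3→Z gives 7>4]
(A,Q,Z): not NE [P1→B gives 4>1; P2→P gives 9>8]
(A,R,X): not NE [P1→C gives 7>3; P2→S gives 4>1]
(A,R,Y): not NE [P1→D gives 9>0; P2→Q gives 9>1; P3→Z gives 4>2]
(A,R,Z): not NE [P1→B gives 7>0; P2→P gives 9>1]
(A,S,X): not NE [P1→D gives 3>2; P3→Y gives 7>0]
(A,S,Y): not NE [P2→Q gives 9>0]
(A,S,Z): not NE [P1→D gives 10>8; P2→P gives 9>0; P3→Y gives 7>0]
(B,P,X): not NE [P1→C gives 8>1; P2→S gives 5>2; P3→Y gives 9>6]
(B,P,Y): not NE [P1→C gives 10>8]
(B,P,Z): not NE [P1→C gives 9>5; P2→R gives 6>4; P3→Y gives 9>4]
(B,Q,X): not NE [P1→C gives 9>4; P2→S gives 5>3; P3→Z gives 7>3]
(B,Q,Y): not NE [P1→C gives 7>2; P2→R gives 9>1; P3→Z gives 7>0]
(B,Q,Z): not NE [P2→R gives 6>0]
(B,R,X): not NE [P1→C gives 7>0]
(B,R,Y): not NE [P1→D gives 9>7; P3→X gives 7>2]
(B,R,Z): not NE [P3→X gives 7>5]
(B,S,X): not NE [P1→D gives 3>0]
(B,S,Y): not NE [P1→A gives 9>7; P2→R gives 9>1]
(B,S,Z): not NE [P1→D gives 10>5; P2→R gives 6>0; P3→Y gives 3>0]
(C,P,X): not NE [P3→Z gives 9>7]
(C,P,Y): not NE [P2→R gives 6>1; P3→Z gives 9>5]
(C,P,Z): not NE [P2→S gives 5>2]
(C,Q,X): not NE [P2→P gives 9>7]
(C,Q,Y): not NE [P2→R gives 6>0; P3→X gives 9>2]
(C,Q,Z): not NE [P1→B gives 4>3; P2→S gives 5>1; P3→X gives 9>7]
(C,R,X): not NE [P2→P gives 9>3]
(C,R,Y): not NE [P1→D gives 9>1]
(C,R,Z): not NE [P1→B gives 7>6; P2→S gives 5>3; P3→Y gives 5>1]
(C,S,X): not NE [P1→D gives 3>2; P2→P gives 9>4]
(C,S,Y): not NE [P1→A gives 9>3; P2→R gives 6>3; P3→X gives 8>5]
(C,S,Z): not NE [P1→D gives 10>1; P3→X gives 8>0]
(D,P,X): not NE [P1→C gives 8>3; P2→R gives 9>5]
(D,P,Y): not NE [P1→C gives 10>5; P3→X gives 7>2]
(D,P,Z): not NE [P1→C gives 9>2; P2→S gives 5>0; P3→X gives 7>4]
(D,Q,X): not NE [P1→C gives 9>7; P2→R gives 9>3; P3→Y gives 3>0]
(D,Q,Y): not NE [P1→C gives 7>3; P2→P gives 7>5]
(D,Q,Z): not NE [P1→B gives 4>0; P2→S gives 5>0; P3→Y gives 3>2]
(D,R,X): not NE [P1→C gives 7>2; P3→Z gives 9>6]
(D,R,Y): not NE [P2→P gives 7>3; P3→Z gives 9>5]
(D,R,Z): not NE [P1→B gives 7>3; P2→S gives 5>2]
(D,S,X): not NE [P2→R gives 9>6; P3→Z gives 6>4]
(D,S,Y): not NE [P1→A gives 9>8; P2→P gives 7>4; P3→Z gives 6>2]
(D,S,Z): NE

NE set: (D,S,Z)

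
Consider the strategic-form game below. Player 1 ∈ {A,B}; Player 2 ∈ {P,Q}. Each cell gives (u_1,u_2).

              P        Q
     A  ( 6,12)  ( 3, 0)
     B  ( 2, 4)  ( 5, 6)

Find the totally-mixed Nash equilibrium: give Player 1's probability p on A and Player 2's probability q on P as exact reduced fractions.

p=1/7, q=1/3

P1 indiff ⇒ q·6+(1-q)·3 = q·2+(1-q)·5 ⇒ q(4) = (1-q)(2) ⇒ q = 1/3
P2 indiff ⇒ p·12+(1-p)·4 = p·0+(1-p)·6 ⇒ p(12) = (1-p)(2) ⇒ p = 1/7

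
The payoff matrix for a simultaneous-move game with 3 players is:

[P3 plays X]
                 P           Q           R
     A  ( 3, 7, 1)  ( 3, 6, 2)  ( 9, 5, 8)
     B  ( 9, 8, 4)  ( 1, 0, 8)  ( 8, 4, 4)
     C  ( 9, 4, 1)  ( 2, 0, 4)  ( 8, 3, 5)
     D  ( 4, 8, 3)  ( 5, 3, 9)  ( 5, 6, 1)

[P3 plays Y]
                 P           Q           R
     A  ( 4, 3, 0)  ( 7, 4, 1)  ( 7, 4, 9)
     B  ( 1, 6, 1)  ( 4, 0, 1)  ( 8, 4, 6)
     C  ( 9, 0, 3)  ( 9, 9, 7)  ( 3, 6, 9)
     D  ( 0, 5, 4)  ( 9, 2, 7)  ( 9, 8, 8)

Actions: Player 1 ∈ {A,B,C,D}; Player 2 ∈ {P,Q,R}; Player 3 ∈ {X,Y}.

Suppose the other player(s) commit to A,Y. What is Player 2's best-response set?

argmax u_2 = {Q,R}

u_2(P vs A,Y) = 3
u_2(Q vs A,Y) = 4
u_2(R vs A,Y) = 4
max payoff 4 at {Q,R}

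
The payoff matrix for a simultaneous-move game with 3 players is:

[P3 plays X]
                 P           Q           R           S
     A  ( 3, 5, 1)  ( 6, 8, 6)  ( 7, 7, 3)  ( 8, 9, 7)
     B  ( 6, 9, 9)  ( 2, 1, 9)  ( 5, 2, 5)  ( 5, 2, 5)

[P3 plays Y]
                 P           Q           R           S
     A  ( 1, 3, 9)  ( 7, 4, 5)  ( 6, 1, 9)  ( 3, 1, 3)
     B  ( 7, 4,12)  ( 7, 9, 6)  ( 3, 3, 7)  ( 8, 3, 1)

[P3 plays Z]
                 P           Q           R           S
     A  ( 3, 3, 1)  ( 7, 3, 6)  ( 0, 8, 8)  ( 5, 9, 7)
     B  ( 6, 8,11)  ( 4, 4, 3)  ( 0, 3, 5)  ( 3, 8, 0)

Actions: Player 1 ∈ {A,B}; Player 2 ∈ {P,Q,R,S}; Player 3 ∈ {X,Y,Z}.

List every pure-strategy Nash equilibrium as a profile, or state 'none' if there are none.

(A,P,X): not NE [P1→B gives 6>3; P2→S gives 9>5; P3→Y gives 9>1]
(A,P,Y): not NE [P1→B gives 7>1; P2→Q gives 4>3]
(A,P,Z): not NE [P1→B gives 6>3; P2→S gives 9>3; P3→Y gives 9>1]
(A,Q,X): not NE [P2→S gives 9>8]
(A,Q,Y): not NE [P3→Z gives 6>5]
(A,Q,Z): not NE [P2→S gives 9>3]
(A,R,X): not NE [P2→S gives 9>7; P3→Y gives 9>3]
(A,R,Y): not NE [P2→Q gives 4>1]
(A,R,Z): not NE [P2→S gives 9>8; P3→Y gives 9>8]
(A,S,X): NE
(A,S,Y): not NE [P1→B gives 8>3; P2→Q gives 4>1; P3→Z gives 7>3]
(A,S,Z): NE
(B,P,X): not NE [P3→Y gives 12>9]
(B,P,Y): not NE [P2→Q gives 9>4]
(B,P,Z): not NE [P3→Y gives 12>11]
(B,Q,X): not NE [P1→A gives 6>2; P2→P gives 9>1]
(B,Q,Y): not NE [P3→X gives 9>6]
(B,Q,Z): not NE [P1→A gives 7>4; P2→S gives 8>4; P3→X gives 9>3]
(B,R,X): not NE [P1→A gives 7>5; P2→P gives 9>2; P3→Y gives 7>5]
(B,R,Y): not NE [P1→A gives 6>3; P2→Q gives 9>3]
(B,R,Z): not NE [P2→S gives 8>3; P3→Y gives 7>5]
(B,S,X): not NE [P1→A gives 8>5; P2→P gives 9>2]
(B,S,Y): not NE [P2→Q gives 9>3; P3→X gives 5>1]
(B,S,Z): not NE [P1→A gives 5>3; P3→X gives 5>0]

Nash profiles: (A,S,X), (A,S,Z)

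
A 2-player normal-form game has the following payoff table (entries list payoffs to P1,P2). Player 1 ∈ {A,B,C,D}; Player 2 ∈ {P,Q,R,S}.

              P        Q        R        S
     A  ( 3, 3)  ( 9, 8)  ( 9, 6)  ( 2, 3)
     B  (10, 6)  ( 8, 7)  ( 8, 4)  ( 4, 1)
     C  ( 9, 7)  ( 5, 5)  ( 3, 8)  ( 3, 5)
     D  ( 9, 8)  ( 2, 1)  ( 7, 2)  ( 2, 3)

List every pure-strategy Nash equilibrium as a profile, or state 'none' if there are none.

Nash profiles: (A,Q)

(A,P): not NE [P1→B gives 10>3; P2→Q gives 8>3]
(A,Q): NE
(A,R): not NE [P2→Q gives 8>6]
(A,S): not NE [P1→B gives 4>2; P2→Q gives 8>3]
(B,P): not NE [P2→Q gives 7>6]
(B,Q): not NE [P1→A gives 9>8]
(B,R): not NE [P1→A gives 9>8; P2→Q gives 7>4]
(B,S): not NE [P2→Q gives 7>1]
(C,P): not NE [P1→B gives 10>9; P2→R gives 8>7]
(C,Q): not NE [P1→A gives 9>5; P2→R gives 8>5]
(C,R): not NE [P1→A gives 9>3]
(C,S): not NE [P1→B gives 4>3; P2→R gives 8>5]
(D,P): not NE [P1→B gives 10>9]
(D,Q): not NE [P1→A gives 9>2; P2→P gives 8>1]
(D,R): not NE [P1→A gives 9>7; P2→P gives 8>2]
(D,S): not NE [P1→B gives 4>2; P2→P gives 8>3]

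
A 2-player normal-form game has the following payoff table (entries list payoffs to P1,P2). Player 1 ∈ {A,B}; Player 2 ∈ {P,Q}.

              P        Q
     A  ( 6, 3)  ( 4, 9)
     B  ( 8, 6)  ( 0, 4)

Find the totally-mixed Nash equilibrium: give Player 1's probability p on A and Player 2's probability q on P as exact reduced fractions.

P1 indiff ⇒ q·6+(1-q)·4 = q·8+(1-q)·0 ⇒ q(-2) = (1-q)(-4) ⇒ q = 2/3
P2 indiff ⇒ p·3+(1-p)·6 = p·9+(1-p)·4 ⇒ p(-6) = (1-p)(-2) ⇒ p = 1/4

P1 mixes 1/4 on A; P2 mixes 2/3 on P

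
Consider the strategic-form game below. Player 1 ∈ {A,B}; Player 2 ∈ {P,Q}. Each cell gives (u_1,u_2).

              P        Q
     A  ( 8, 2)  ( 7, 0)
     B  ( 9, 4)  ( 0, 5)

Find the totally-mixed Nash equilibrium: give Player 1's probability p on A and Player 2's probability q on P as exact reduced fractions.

P1 mixes 1/3 on A; P2 mixes 7/8 on P

P1 indiff ⇒ q·8+(1-q)·7 = q·9+(1-q)·0 ⇒ q(-1) = (1-q)(-7) ⇒ q = 7/8
P2 indiff ⇒ p·2+(1-p)·4 = p·0+(1-p)·5 ⇒ p(2) = (1-p)(1) ⇒ p = 1/3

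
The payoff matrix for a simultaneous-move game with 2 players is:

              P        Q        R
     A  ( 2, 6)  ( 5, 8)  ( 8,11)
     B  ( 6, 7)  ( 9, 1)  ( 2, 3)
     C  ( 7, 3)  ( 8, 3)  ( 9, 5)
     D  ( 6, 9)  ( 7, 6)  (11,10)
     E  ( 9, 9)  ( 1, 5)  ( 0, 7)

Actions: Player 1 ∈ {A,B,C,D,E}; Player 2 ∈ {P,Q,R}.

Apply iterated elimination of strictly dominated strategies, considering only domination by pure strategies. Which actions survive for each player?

IESDS → P1:{C,D,E} P2:{P,R}

P1 drop A (C beats it: P:7>2 Q:8>5 R:9>8)
P2 drop Q (R beats it: B:3>1 C:5>3 D:10>6 E:7>5)
P1 drop B (C beats it: P:7>6 R:9>2)
P1→{C,D,E} P2→{P,R}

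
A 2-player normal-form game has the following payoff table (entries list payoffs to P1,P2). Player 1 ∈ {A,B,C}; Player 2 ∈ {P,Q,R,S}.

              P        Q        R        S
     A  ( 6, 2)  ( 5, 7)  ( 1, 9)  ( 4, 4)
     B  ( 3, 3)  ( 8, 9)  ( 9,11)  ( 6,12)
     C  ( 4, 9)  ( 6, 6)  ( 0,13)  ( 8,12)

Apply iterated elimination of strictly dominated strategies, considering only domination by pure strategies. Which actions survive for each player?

Remaining: P1:{B,C} P2:{R,S}

P2 drop P (R beats it: A:9>2 B:11>3 C:13>9)
P1 drop A (B beats it: Q:8>5 R:9>1 S:6>4)
P2 drop Q (R beats it: B:11>9 C:13>6)
P1→{B,C} P2→{R,S}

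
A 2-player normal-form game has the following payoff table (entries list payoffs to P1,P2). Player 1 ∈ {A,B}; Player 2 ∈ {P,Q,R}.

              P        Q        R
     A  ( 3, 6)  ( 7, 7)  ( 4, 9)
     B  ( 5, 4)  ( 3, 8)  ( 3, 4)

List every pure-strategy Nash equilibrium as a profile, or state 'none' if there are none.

PSNE = {(A,R)}

(A,P): not NE [P1→B gives 5>3; P2→R gives 9>6]
(A,Q): not NE [P2→R gives 9>7]
(A,R): NE
(B,P): not NE [P2→Q gives 8>4]
(B,Q): not NE [P1→A gives 7>3]
(B,R): not NE [P1→A gives 4>3; P2→Q gives 8>4]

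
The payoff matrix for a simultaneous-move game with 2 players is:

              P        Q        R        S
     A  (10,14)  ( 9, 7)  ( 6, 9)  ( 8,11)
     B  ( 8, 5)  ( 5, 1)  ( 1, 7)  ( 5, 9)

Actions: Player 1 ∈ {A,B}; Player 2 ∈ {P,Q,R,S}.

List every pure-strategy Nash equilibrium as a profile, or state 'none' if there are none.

Nash profiles: (A,P)

(A,P): NE
(A,Q): not NE [P2→P gives 14>7]
(A,R): not NE [P2→P gives 14>9]
(A,S): not NE [P2→P gives 14>11]
(B,P): not NE [P1→A gives 10>8; P2→S gives 9>5]
(B,Q): not NE [P1→A gives 9>5; P2→S gives 9>1]
(B,R): not NE [P1→A gives 6>1; P2→S gives 9>7]
(B,S): not NE [P1→A gives 8>5]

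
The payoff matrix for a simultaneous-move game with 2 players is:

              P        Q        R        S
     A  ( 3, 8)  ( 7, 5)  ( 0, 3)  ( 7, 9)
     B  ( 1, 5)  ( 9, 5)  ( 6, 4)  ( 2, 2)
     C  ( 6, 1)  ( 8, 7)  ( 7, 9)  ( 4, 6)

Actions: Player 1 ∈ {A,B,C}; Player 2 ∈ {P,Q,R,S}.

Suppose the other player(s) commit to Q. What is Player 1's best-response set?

u_1(A vs Q) = 7
u_1(B vs Q) = 9
u_1(C vs Q) = 8
max payoff 9 at {B}

BR_1 = {B}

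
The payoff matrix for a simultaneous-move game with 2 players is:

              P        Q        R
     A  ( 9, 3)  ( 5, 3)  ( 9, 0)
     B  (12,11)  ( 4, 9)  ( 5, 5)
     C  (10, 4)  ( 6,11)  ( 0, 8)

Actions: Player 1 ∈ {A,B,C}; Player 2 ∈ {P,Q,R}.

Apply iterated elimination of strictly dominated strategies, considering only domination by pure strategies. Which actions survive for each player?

IESDS → P1:{B,C} P2:{P,Q}

P2 drop R (Q beats it: A:3>0 B:9>5 C:11>8)
P1 drop A (C beats it: P:10>9 Q:6>5)
P1→{B,C} P2→{P,Q}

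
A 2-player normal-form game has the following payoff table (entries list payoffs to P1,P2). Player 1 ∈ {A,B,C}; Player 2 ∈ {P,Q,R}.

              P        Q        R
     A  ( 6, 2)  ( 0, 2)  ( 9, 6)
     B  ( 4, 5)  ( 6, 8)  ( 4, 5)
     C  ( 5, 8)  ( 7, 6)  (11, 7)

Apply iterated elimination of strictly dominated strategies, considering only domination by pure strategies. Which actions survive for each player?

Remaining: P1:{A,C} P2:{P,R}

P1 drop B (C beats it: P:5>4 Q:7>6 R:11>4)
P2 drop Q (R beats it: A:6>2 C:7>6)
P1→{A,C} P2→{P,R}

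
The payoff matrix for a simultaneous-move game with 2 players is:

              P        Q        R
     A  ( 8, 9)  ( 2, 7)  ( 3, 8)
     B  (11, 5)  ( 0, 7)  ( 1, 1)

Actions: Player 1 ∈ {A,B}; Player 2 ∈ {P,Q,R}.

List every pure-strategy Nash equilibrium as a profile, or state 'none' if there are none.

Equilibria: none

(A,P): not NE [P1→B gives 11>8]
(A,Q): not NE [P2→P gives 9>7]
(A,R): not NE [P2→P gives 9>8]
(B,P): not NE [P2→Q gives 7>5]
(B,Q): not NE [P1→A gives 2>0]
(B,R): not NE [P1→A gives 3>1; P2→Q gives 7>1]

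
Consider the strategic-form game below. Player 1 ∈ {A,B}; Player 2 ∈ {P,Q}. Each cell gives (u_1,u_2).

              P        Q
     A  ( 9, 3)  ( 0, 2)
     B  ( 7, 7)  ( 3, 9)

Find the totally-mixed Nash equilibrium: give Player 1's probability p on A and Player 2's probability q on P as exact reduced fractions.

P1 indiff ⇒ q·9+(1-q)·0 = q·7+(1-q)·3 ⇒ q(2) = (1-q)(3) ⇒ q = 3/5
P2 indiff ⇒ p·3+(1-p)·7 = p·2+(1-p)·9 ⇒ p(1) = (1-p)(2) ⇒ p = 2/3

p=2/3, q=3/5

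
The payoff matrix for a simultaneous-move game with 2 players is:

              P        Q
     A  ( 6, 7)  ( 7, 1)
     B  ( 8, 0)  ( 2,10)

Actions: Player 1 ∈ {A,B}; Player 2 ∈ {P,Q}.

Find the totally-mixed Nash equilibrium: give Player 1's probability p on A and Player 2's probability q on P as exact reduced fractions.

P1 indiff ⇒ q·6+(1-q)·7 = q·8+(1-q)·2 ⇒ q(-2) = (1-q)(-5) ⇒ q = 5/7
P2 indiff ⇒ p·7+(1-p)·0 = p·1+(1-p)·10 ⇒ p(6) = (1-p)(10) ⇒ p = 5/8

(p,q) = (5/8, 5/7)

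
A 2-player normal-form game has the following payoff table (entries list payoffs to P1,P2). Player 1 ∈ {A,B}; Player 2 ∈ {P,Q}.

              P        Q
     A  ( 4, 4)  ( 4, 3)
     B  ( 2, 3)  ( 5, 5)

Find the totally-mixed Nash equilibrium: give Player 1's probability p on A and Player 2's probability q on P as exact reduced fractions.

P1 indiff ⇒ q·4+(1-q)·4 = q·2+(1-q)·5 ⇒ q(2) = (1-q)(1) ⇒ q = 1/3
P2 indiff ⇒ p·4+(1-p)·3 = p·3+(1-p)·5 ⇒ p(1) = (1-p)(2) ⇒ p = 2/3

(p,q) = (2/3, 1/3)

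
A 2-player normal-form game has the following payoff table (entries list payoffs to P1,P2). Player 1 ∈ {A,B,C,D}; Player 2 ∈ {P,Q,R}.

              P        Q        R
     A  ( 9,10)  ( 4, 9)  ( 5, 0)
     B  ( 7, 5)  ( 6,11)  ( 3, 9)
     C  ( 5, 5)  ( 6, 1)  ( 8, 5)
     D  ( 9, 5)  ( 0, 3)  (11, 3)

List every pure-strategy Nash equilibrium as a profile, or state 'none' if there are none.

(A,P): NE
(A,Q): not NE [P1→C gives 6>4; P2→P gives 10>9]
(A,R): not NE [P1→D gives 11>5; P2→P gives 10>0]
(B,P): not NE [P1→D gives 9>7; P2→Q gives 11>5]
(B,Q): NE
(B,R): not NE [P1→D gives 11>3; P2→Q gives 11>9]
(C,P): not NE [P1→D gives 9>5]
(C,Q): not NE [P2→R gives 5>1]
(C,R): not NE [P1→D gives 11>8]
(D,P): NE
(D,Q): not NE [P1→C gives 6>0; P2→P gives 5>3]
(D,R): not NE [P2→P gives 5>3]

NE set: (A,P), (B,Q), (D,P)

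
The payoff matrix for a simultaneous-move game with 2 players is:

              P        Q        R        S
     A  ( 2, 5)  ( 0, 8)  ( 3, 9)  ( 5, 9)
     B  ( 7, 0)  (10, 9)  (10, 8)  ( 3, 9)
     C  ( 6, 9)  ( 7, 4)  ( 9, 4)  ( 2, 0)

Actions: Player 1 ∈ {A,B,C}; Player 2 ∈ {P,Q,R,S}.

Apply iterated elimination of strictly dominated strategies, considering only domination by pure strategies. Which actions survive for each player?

P1 drop C (B beats it: P:7>6 Q:10>7 R:10>9 S:3>2)
P2 drop P (Q beats it: A:8>5 B:9>0)
P1→{A,B} P2→{Q,R,S}

Survivors P1:{A,B} P2:{Q,R,S}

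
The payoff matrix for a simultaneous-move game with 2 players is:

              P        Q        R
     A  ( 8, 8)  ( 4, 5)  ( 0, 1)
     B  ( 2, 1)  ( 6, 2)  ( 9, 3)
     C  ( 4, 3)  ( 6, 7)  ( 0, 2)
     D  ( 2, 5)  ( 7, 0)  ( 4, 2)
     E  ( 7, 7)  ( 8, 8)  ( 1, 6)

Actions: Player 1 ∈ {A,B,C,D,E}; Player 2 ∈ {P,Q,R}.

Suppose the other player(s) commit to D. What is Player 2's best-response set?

P2 best: {P}

u_2(P vs D) = 5
u_2(Q vs D) = 0
u_2(R vs D) = 2
max payoff 5 at {P}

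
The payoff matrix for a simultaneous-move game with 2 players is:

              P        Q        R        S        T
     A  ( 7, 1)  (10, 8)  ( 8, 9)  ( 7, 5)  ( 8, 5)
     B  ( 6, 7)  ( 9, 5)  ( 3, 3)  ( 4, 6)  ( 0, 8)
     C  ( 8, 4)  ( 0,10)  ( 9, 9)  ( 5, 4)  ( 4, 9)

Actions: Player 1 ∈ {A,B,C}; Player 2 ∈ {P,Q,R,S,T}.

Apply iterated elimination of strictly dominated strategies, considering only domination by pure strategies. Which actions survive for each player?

P1 drop B (A beats it: P:7>6 Q:10>9 R:8>3 S:7>4 T:8>0)
P2 drop P (Q beats it: A:8>1 C:10>4)
P2 drop S (Q beats it: A:8>5 C:10>4)
P2 drop T (Q beats it: A:8>5 C:10>9)
P1→{A,C} P2→{Q,R}

Survivors P1:{A,C} P2:{Q,R}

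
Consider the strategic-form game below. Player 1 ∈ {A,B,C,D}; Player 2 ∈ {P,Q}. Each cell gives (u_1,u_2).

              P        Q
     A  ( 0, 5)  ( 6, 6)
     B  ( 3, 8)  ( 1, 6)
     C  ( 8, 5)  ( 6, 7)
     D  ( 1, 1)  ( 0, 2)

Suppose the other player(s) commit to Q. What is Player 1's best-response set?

u_1(A vs Q) = 6
u_1(B vs Q) = 1
u_1(C vs Q) = 6
u_1(D vs Q) = 0
max payoff 6 at {A,C}

argmax u_1 = {A,C}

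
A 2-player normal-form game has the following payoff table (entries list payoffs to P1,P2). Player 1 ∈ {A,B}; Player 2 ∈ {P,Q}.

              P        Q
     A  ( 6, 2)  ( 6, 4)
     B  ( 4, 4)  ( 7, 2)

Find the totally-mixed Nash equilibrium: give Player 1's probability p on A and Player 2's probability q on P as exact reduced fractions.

P1 indiff ⇒ q·6+(1-q)·6 = q·4+(1-q)·7 ⇒ q(2) = (1-q)(1) ⇒ q = 1/3
P2 indiff ⇒ p·2+(1-p)·4 = p·4+(1-p)·2 ⇒ p(-2) = (1-p)(-2) ⇒ p = 1/2

p=1/2, q=1/3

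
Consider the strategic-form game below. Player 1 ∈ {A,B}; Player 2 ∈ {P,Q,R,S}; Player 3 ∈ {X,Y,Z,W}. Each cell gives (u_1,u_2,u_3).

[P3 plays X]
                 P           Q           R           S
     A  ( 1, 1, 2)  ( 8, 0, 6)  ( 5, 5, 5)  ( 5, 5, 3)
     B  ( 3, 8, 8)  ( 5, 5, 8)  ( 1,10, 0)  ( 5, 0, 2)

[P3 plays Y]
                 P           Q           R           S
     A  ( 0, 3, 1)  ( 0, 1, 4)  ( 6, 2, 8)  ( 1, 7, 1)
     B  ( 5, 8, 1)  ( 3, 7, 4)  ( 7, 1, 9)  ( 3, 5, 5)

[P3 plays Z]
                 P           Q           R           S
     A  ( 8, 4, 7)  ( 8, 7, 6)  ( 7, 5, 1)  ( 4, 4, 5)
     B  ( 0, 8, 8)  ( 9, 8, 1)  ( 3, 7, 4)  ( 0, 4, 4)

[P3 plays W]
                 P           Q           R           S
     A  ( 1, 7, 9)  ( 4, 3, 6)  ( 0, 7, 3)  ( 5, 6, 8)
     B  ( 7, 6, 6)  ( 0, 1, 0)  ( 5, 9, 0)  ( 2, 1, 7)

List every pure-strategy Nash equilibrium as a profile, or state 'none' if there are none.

(A,P,X): not NE [P1→B gives 3>1; P2→S gives 5>1; P3→W gives 9>2]
(A,P,Y): not NE [P1→B gives 5>0; P2→S gives 7>3; P3→W gives 9>1]
(A,P,Z): not NE [P2→Q gives 7>4; P3→W gives 9>7]
(A,P,W): not NE [P1→B gives 7>1]
(A,Q,X): not NE [P2→S gives 5>0]
(A,Q,Y): not NE [P1→B gives 3>0; P2→S gives 7>1; P3→W gives 6>4]
(A,Q,Z): not NE [P1→B gives 9>8]
(A,Q,W): not NE [P2→R gives 7>3]
(A,R,X): not NE [P3→Y gives 8>5]
(A,R,Y): not NE [P1→B gives 7>6; P2→S gives 7>2]
(A,R,Z): not NE [P2→Q gives 7>5; P3→Y gives 8>1]
(A,R,W): not NE [P1→B gives 5>0; P3→Y gives 8>3]
(A,S,X): not NE [P3→W gives 8>3]
(A,S,Y): not NE [P1→B gives 3>1; P3→W gives 8>1]
(A,S,Z): not NE [P2→Q gives 7>4; P3→W gives 8>5]
(A,S,W): not NE [P2→R gives 7>6]
(B,P,X): not NE [P2→R gives 10>8]
(B,P,Y): not NE [P3→Z gives 8>1]
(B,P,Z): not NE [P1→A gives 8>0]
(B,P,W): not NE [P2→R gives 9>6; P3→Z gives 8>6]
(B,Q,X): not NE [P1→A gives 8>5; P2→R gives 10>5]
(B,Q,Y): not NE [P2→P gives 8>7; P3→X gives 8>4]
(B,Q,Z): not NE [P3→X gives 8>1]
(B,Q,W): not NE [P1→A gives 4>0; P2→R gives 9>1; P3→X gives 8>0]
(B,R,X): not NE [P1→A gives 5>1; P3→Y gives 9>0]
(B,R,Y): not NE [P2→P gives 8>1]
(B,R,Z): not NE [P1→A gives 7>3; P2→Q gives 8>7; P3→Y gives 9>4]
(B,R,W): not NE [P3→Y gives 9>0]
(B,S,X): not NE [P2→R gives 10>0; P3→W gives 7>2]
(B,S,Y): not NE [P2→P gives 8>5; P3→W gives 7>5]
(B,S,Z): not NE [P1→A gives 4>0; P2→Q gives 8>4; P3→W gives 7>4]
(B,S,W): not NE [P1→A gives 5>2; P2→R gives 9>1]

Equilibria: none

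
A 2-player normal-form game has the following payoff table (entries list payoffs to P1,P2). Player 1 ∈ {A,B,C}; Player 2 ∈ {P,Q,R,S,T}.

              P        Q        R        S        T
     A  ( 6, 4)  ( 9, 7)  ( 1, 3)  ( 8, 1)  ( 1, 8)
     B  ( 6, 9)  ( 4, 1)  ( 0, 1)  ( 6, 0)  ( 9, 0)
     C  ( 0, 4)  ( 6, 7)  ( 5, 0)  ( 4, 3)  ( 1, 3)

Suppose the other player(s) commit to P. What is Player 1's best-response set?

u_1(A vs P) = 6
u_1(B vs P) = 6
u_1(C vs P) = 0
max payoff 6 at {A,B}

BR_1 = {A,B}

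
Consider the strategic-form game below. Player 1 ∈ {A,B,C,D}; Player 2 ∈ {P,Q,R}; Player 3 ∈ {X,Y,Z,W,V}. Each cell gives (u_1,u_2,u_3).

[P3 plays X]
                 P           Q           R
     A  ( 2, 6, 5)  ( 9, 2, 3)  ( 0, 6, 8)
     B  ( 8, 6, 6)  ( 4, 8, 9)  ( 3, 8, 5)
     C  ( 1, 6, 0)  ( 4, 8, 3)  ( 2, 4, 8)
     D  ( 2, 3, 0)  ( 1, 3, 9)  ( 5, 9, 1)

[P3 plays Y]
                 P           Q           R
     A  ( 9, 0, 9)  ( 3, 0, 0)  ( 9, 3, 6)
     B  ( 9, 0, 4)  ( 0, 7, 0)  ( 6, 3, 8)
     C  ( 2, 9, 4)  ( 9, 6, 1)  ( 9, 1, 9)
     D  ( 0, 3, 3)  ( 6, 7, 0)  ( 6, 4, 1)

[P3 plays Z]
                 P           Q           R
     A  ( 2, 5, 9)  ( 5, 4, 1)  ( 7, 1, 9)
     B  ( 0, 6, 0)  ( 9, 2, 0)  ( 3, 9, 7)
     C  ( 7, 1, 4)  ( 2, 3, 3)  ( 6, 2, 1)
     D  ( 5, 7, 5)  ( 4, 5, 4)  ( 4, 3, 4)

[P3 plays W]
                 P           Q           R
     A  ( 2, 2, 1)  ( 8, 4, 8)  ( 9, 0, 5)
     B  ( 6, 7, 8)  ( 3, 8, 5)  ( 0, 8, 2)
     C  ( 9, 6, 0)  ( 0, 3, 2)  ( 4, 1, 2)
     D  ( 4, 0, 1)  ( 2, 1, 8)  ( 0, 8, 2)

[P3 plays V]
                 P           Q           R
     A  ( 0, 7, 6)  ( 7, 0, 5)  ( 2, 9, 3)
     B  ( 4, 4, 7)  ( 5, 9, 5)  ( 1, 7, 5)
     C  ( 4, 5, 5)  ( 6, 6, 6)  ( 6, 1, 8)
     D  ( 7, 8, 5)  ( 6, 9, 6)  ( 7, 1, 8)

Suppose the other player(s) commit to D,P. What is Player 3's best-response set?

u_3(X vs D,P) = 0
u_3(Y vs D,P) = 3
u_3(Z vs D,P) = 5
u_3(W vs D,P) = 1
u_3(V vs D,P) = 5
max payoff 5 at {Z,V}

P3 best: {Z,V}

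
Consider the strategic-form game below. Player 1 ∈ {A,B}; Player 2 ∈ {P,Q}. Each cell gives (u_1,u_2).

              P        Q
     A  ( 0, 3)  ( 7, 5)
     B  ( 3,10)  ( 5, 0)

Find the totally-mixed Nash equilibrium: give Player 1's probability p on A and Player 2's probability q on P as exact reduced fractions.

P1 indiff ⇒ q·0+(1-q)·7 = q·3+(1-q)·5 ⇒ q(-3) = (1-q)(-2) ⇒ q = 2/5
P2 indiff ⇒ p·3+(1-p)·10 = p·5+(1-p)·0 ⇒ p(-2) = (1-p)(-10) ⇒ p = 5/6

(p,q) = (5/6, 2/5)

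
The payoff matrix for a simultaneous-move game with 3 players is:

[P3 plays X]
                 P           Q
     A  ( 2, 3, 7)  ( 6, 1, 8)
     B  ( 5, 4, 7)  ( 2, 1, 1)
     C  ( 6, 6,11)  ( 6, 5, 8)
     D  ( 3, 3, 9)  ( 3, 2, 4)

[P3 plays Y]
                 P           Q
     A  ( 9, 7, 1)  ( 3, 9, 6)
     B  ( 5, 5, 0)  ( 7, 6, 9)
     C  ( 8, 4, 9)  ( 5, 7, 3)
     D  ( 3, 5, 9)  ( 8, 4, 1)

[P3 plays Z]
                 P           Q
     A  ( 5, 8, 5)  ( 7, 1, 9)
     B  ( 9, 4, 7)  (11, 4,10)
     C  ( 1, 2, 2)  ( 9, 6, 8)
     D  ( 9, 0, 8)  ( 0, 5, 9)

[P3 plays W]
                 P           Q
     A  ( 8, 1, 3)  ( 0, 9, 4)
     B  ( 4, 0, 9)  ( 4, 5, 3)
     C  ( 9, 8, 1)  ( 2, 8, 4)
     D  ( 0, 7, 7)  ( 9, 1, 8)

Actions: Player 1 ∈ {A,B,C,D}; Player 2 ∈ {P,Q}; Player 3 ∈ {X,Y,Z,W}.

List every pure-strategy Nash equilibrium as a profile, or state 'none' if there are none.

(A,P,X): not NE [P1→C gives 6>2]
(A,P,Y): not NE [P2→Q gives 9>7; P3→X gives 7>1]
(A,P,Z): not NE [P1→D gives 9>5; P3→X gives 7>5]
(A,P,W): not NE [P1→C gives 9>8; P2→Q gives 9>1; P3→X gives 7>3]
(A,Q,X): not NE [P2→P gives 3>1; P3→Z gives 9>8]
(A,Q,Y): not NE [P1→D gives 8>3; P3→Z gives 9>6]
(A,Q,Z): not NE [P1→B gives 11>7; P2→P gives 8>1]
(A,Q,W): not NE [P1→D gives 9>0; P3→Z gives 9>4]
(B,P,X): not NE [P1→C gives 6>5; P3→W gives 9>7]
(B,P,Y): not NE [P1→A gives 9>5; P2→Q gives 6>5; P3→W gives 9>0]
(B,P,Z): not NE [P3→W gives 9>7]
(B,P,W): not NE [P1→C gives 9>4; P2→Q gives 5>0]
(B,Q,X): not NE [P1→C gives 6>2; P2→P gives 4>1; P3→Z gives 10>1]
(B,Q,Y): not NE [P1→D gives 8>7; P3→Z gives 10>9]
(B,Q,Z): NE
(B,Q,W): not NE [P1→D gives 9>4; P3→Z gives 10>3]
(C,P,X): NE
(C,P,Y): not NE [P1→A gives 9>8; P2→Q gives 7>4; P3→X gives 11>9]
(C,P,Z): not NE [P1→D gives 9>1; P2→Q gives 6>2; P3→X gives 11>2]
(C,P,W): not NE [P3→X gives 11>1]
(C,Q,X): not NE [P2→P gives 6>5]
(C,Q,Y): not NE [P1→D gives 8>5; P3→Z gives 8>3]
(C,Q,Z): not NE [P1→B gives 11>9]
(C,Q,W): not NE [P1→D gives 9>2; P3→Z gives 8>4]
(D,P,X): not NE [P1→C gives 6>3]
(D,P,Y): not NE [P1→A gives 9>3]
(D,P,Z): not NE [P2→Q gives 5>0; P3→Y gives 9>8]
(D,P,W): not NE [P1→C gives 9>0; P3→Y gives 9>7]
(D,Q,X): not NE [P1→C gives 6>3; P2→P gives 3>2; P3→Z gives 9>4]
(D,Q,Y): not NE [P2→P gives 5>4; P3→Z gives 9>1]
(D,Q,Z): not NE [P1→B gives 11>0]
(D,Q,W): not NE [P2→P gives 7>1; P3→Z gives 9>8]

PSNE = {(B,Q,Z), (C,P,X)}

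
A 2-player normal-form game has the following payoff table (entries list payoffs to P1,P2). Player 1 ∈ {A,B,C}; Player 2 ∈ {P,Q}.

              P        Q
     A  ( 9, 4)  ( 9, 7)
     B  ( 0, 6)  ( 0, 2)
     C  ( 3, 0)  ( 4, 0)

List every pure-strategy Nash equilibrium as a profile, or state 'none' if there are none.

(A,P): not NE [P2→Q gives 7>4]
(A,Q): NE
(B,P): not NE [P1→A gives 9>0]
(B,Q): not NE [P1→A gives 9>0; P2→P gives 6>2]
(C,P): not NE [P1→A gives 9>3]
(C,Q): not NE [P1→A gives 9>4]

NE set: (A,Q)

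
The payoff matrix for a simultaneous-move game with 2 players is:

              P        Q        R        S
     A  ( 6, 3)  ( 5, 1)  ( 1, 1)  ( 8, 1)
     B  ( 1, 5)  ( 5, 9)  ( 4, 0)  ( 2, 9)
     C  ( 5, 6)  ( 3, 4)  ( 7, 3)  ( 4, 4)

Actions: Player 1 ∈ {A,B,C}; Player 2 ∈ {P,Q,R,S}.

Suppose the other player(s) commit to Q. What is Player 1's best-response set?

argmax u_1 = {A,B}

u_1(A vs Q) = 5
u_1(B vs Q) = 5
u_1(C vs Q) = 3
max payoff 5 at {A,B}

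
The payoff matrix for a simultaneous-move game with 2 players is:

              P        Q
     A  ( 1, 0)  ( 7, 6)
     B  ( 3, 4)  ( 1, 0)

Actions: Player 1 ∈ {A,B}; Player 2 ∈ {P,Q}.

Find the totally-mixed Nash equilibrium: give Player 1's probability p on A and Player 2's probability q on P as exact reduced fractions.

P1 mixes 2/5 on A; P2 mixes 3/4 on P

P1 indiff ⇒ q·1+(1-q)·7 = q·3+(1-q)·1 ⇒ q(-2) = (1-q)(-6) ⇒ q = 3/4
P2 indiff ⇒ p·0+(1-p)·4 = p·6+(1-p)·0 ⇒ p(-6) = (1-p)(-4) ⇒ p = 2/5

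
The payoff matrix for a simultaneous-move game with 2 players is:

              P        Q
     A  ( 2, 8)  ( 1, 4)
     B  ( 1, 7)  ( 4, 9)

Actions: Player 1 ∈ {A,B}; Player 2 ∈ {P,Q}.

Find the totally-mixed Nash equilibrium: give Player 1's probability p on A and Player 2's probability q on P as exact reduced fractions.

P1 indiff ⇒ q·2+(1-q)·1 = q·1+(1-q)·4 ⇒ q(1) = (1-q)(3) ⇒ q = 3/4
P2 indiff ⇒ p·8+(1-p)·7 = p·4+(1-p)·9 ⇒ p(4) = (1-p)(2) ⇒ p = 1/3

p=1/3, q=3/4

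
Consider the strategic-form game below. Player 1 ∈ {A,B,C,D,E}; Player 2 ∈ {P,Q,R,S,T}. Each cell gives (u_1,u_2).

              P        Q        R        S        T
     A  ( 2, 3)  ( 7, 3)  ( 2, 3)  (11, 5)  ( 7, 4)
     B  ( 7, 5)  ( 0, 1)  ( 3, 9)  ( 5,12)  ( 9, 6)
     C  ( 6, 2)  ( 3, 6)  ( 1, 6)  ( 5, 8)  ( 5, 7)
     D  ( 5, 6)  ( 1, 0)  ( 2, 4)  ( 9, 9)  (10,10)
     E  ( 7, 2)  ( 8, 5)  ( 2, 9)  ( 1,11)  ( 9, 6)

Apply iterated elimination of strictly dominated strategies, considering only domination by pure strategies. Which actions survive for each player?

IESDS → P1:{A,D} P2:{S,T}

P2 drop P (S beats it: A:5>3 B:12>5 C:8>2 D:9>6 E:11>2)
P1 drop C (A beats it: Q:7>3 R:2>1 S:11>5 T:7>5)
P2 drop Q (S beats it: A:5>3 B:12>1 D:9>0 E:11>5)
P2 drop R (S beats it: A:5>3 B:12>9 D:9>4 E:11>9)
P1 drop B (D beats it: S:9>5 T:10>9)
P1 drop E (D beats it: S:9>1 T:10>9)
P1→{A,D} P2→{S,T}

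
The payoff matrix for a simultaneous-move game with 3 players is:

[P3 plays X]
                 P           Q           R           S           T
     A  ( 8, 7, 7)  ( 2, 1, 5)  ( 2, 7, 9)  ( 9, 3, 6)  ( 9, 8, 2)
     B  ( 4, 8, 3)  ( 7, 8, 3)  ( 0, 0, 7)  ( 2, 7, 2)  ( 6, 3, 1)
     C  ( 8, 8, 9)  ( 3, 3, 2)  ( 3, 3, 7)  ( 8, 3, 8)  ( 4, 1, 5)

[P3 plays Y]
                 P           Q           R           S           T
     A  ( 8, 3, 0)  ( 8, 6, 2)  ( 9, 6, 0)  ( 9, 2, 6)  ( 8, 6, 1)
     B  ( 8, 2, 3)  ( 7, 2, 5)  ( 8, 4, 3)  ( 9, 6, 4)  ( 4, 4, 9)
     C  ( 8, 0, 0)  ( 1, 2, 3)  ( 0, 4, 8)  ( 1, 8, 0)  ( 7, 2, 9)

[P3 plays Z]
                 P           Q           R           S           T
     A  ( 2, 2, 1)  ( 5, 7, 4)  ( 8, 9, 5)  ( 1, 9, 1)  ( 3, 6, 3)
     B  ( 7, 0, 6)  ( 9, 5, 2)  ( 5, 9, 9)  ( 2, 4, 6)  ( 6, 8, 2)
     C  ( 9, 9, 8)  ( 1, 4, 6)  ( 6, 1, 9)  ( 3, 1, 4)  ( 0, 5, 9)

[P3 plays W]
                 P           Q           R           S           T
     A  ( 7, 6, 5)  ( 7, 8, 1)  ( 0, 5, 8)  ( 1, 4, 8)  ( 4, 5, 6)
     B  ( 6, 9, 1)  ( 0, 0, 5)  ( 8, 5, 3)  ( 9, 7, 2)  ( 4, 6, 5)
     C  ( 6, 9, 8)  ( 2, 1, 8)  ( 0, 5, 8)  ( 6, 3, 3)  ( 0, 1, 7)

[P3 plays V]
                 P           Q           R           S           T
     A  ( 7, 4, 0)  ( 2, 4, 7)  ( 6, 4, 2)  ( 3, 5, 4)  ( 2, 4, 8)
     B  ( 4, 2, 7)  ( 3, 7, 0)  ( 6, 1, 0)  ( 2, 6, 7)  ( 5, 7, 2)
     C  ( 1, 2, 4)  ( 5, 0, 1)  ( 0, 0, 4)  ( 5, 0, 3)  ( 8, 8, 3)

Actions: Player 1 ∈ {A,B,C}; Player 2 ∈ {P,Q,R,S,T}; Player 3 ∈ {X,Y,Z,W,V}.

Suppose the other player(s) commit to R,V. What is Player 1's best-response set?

u_1(A vs R,V) = 6
u_1(B vs R,V) = 6
u_1(C vs R,V) = 0
max payoff 6 at {A,B}

BR_1 = {A,B}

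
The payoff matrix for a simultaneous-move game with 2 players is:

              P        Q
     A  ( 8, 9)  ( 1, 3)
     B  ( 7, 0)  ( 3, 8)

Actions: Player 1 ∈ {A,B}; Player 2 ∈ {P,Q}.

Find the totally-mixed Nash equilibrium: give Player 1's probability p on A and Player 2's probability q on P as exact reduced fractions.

P1 indiff ⇒ q·8+(1-q)·1 = q·7+(1-q)·3 ⇒ q(1) = (1-q)(2) ⇒ q = 2/3
P2 indiff ⇒ p·9+(1-p)·0 = p·3+(1-p)·8 ⇒ p(6) = (1-p)(8) ⇒ p = 4/7

P1 mixes 4/7 on A; P2 mixes 2/3 on P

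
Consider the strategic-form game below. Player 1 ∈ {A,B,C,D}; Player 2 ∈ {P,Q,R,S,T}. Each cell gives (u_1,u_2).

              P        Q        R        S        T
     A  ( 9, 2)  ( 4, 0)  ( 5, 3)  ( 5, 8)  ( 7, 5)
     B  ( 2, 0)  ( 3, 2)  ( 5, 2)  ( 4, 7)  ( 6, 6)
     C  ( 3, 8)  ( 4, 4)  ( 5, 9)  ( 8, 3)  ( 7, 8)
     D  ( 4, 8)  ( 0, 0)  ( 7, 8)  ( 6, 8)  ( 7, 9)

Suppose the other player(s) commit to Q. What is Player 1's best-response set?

P1 best: {A,C}

u_1(A vs Q) = 4
u_1(B vs Q) = 3
u_1(C vs Q) = 4
u_1(D vs Q) = 0
max payoff 4 at {A,C}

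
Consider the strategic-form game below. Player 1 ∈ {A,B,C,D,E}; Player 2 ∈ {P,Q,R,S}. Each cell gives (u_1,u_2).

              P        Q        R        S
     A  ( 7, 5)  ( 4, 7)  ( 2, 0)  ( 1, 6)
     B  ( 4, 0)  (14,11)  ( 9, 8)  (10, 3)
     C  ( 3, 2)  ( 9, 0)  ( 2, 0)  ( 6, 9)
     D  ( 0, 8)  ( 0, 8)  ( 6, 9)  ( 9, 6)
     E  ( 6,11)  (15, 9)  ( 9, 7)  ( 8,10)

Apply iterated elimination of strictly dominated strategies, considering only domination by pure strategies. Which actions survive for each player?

IESDS → P1:{A,B,E} P2:{P,Q,S}

P1 drop C (B beats it: P:4>3 Q:14>9 R:9>2 S:10>6)
P1 drop D (B beats it: P:4>0 Q:14>0 R:9>6 S:10>9)
P2 drop R (Q beats it: A:7>0 B:11>8 E:9>7)
P1→{A,B,E} P2→{P,Q,S}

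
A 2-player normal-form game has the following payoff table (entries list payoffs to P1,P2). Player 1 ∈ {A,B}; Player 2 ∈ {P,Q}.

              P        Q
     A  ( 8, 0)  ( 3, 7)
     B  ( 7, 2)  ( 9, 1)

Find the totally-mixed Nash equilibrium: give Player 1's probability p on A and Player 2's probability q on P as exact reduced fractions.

p=1/8, q=6/7

P1 indiff ⇒ q·8+(1-q)·3 = q·7+(1-q)·9 ⇒ q(1) = (1-q)(6) ⇒ q = 6/7
P2 indiff ⇒ p·0+(1-p)·2 = p·7+(1-p)·1 ⇒ p(-7) = (1-p)(-1) ⇒ p = 1/8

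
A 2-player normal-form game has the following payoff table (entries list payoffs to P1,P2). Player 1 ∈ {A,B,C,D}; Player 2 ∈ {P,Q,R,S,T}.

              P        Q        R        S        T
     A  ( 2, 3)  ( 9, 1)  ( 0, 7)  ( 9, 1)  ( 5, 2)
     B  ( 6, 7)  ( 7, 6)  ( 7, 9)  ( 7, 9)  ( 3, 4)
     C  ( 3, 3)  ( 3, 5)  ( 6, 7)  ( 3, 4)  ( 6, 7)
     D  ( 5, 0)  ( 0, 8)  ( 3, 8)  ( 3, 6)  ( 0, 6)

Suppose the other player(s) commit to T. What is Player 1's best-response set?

u_1(A vs T) = 5
u_1(B vs T) = 3
u_1(C vs T) = 6
u_1(D vs T) = 0
max payoff 6 at {C}

BR_1 = {C}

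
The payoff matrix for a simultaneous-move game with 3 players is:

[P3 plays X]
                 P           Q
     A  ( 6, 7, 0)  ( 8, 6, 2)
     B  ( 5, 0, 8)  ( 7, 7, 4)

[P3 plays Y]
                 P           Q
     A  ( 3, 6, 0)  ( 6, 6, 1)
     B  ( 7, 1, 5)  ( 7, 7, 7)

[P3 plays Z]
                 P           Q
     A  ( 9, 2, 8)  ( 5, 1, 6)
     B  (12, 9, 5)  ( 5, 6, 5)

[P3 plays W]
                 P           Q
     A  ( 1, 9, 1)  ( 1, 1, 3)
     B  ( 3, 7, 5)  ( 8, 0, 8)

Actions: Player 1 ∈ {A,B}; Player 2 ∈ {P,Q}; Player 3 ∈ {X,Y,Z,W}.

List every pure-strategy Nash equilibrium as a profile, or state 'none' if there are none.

(A,P,X): not NE [P3→Z gives 8>0]
(A,P,Y): not NE [P1→B gives 7>3; P3→Z gives 8>0]
(A,P,Z): not NE [P1→B gives 12>9]
(A,P,W): not NE [P1→B gives 3>1; P3→Z gives 8>1]
(A,Q,X): not NE [P2→P gives 7>6; P3→Z gives 6>2]
(A,Q,Y): not NE [P1→B gives 7>6; P3→Z gives 6>1]
(A,Q,Z): not NE [P2→P gives 2>1]
(A,Q,W): not NE [P1→B gives 8>1; P2→P gives 9>1; P3→Z gives 6>3]
(B,P,X): not NE [P1→A gives 6>5; P2→Q gives 7>0]
(B,P,Y): not NE [P2→Q gives 7>1; P3→X gives 8>5]
(B,P,Z): not NE [P3→X gives 8>5]
(B,P,W): not NE [P3→X gives 8>5]
(B,Q,X): not NE [P1→A gives 8>7; P3→W gives 8>4]
(B,Q,Y): not NE [P3→W gives 8>7]
(B,Q,Z): not NE [P2→P gives 9>6; P3→W gives 8>5]
(B,Q,W): not NE [P2→P gives 7>0]

No pure NE.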